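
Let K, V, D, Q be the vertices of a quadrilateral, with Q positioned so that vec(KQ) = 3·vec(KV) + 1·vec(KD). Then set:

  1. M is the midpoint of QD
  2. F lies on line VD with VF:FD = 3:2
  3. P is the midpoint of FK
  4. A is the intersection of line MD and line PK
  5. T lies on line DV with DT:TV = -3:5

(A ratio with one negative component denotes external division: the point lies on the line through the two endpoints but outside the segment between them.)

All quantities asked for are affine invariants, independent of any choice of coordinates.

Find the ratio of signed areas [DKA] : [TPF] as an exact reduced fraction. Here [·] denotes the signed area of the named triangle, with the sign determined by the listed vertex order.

Work in coordinates with K = (0, 0), V = (1, 0), D = (0, 1), Q = (3, 1).
1. M is the midpoint of QD ⇒ M = (3/2, 1)
2. F lies on line VD with VF:FD = 3:2 ⇒ F = (2/5, 3/5)
3. P is the midpoint of FK ⇒ P = (1/5, 3/10)
4. A is the intersection of line MD and line PK ⇒ A = (2/3, 1)
5. T lies on line DV with DT:TV = -3:5 ⇒ T = (-3/2, 5/2)
2·[DKA] = 2/3, 2·[TPF] = 19/20
[DKA]:[TPF] = 2/3:19/20 = 40/57

[DKA]:[TPF] = 40/57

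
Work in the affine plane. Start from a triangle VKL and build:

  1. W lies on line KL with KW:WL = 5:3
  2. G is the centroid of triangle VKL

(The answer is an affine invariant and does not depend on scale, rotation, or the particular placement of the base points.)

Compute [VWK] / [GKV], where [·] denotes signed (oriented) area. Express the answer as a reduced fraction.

[VWK]:[GKV] = 15/8

Choose coordinates V = (0, 0), K = (1, 0), L = (0, 1).
1. W lies on line KL with KW:WL = 5:3 ⇒ W = (3/8, 5/8)
2. G is the centroid of triangle VKL ⇒ G = (1/3, 1/3)
2·[VWK] = -5/8, 2·[GKV] = -1/3
[VWK]:[GKV] = -5/8:-1/3 = 15/8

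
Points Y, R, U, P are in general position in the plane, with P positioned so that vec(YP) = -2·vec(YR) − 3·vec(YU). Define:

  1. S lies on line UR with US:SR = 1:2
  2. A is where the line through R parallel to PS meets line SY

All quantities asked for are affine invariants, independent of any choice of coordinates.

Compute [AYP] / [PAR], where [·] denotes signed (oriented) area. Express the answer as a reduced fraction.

[AYP]:[PAR] = 11/24

Assign Y = (0, 0), R = (1, 0), U = (0, 1), P = (-2, -3) — the answer is frame-independent, so this choice is without loss of generality.
1. S lies on line UR with US:SR = 1:2 ⇒ S = (1/3, 2/3)
2. A is where the line through R parallel to PS meets line SY ⇒ A = (-11/3, -22/3)
2·[AYP] = 11/3, 2·[PAR] = 8
[AYP]:[PAR] = 11/3:8 = 11/24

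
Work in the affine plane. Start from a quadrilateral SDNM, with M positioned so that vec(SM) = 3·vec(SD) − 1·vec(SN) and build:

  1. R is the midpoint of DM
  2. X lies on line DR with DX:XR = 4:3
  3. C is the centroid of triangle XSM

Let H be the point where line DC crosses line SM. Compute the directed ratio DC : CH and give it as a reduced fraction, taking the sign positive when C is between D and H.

DC:CH = 16/5

Set S = (0, 0), D = (1, 0), N = (0, 1), M = (3, -1); any affine frame gives the same invariant.
1. R is the midpoint of DM ⇒ R = (2, -1/2)
2. X lies on line DR with DX:XR = 4:3 ⇒ X = (11/7, -2/7)
3. C is the centroid of triangle XSM ⇒ C = (32/21, -3/7)
line DC meets SM at H = (27/16, -9/16)
C = D + t·(H−D) with t = 16/21, so DC:CH = 16/21:5/21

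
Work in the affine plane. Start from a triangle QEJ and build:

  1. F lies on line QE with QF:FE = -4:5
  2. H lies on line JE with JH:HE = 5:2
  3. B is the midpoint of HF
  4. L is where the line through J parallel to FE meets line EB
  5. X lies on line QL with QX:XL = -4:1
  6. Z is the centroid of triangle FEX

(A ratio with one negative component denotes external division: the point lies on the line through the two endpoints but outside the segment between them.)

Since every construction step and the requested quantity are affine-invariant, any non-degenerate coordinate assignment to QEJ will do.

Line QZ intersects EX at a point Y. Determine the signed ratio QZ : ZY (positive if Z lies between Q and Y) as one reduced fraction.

QZ:ZY = -2/5

Assign Q = (0, 0), E = (1, 0), J = (0, 1) — the answer is frame-independent, so this choice is without loss of generality.
1. F lies on line QE with QF:FE = -4:5 ⇒ F = (-4, 0)
2. H lies on line JE with JH:HE = 5:2 ⇒ H = (5/7, 2/7)
3. B is the midpoint of HF ⇒ B = (-23/14, 1/7)
4. L is where the line through J parallel to FE meets line EB ⇒ L = (-35/2, 1)
5. X lies on line QL with QX:XL = -4:1 ⇒ X = (-70/3, 4/3)
6. Z is the centroid of triangle FEX ⇒ Z = (-79/9, 4/9)
line QZ meets EX at Y = (79/6, -2/3)
Z = Q + t·(Y−Q) with t = -2/3, so QZ:ZY = -2/3:5/3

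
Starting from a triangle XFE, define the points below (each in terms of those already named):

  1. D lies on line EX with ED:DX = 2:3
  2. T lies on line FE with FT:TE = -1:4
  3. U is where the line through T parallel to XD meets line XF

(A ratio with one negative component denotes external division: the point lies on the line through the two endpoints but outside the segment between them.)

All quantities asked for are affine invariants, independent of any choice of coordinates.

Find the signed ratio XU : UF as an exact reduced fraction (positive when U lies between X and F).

XU:UF = -4

Choose coordinates X = (0, 0), F = (1, 0), E = (0, 1).
1. D lies on line EX with ED:DX = 2:3 ⇒ D = (0, 3/5)
2. T lies on line FE with FT:TE = -1:4 ⇒ T = (4/3, -1/3)
3. U is where the line through T parallel to XD meets line XF ⇒ U = (4/3, 0)
U = X + t·(F−X) with t = 4/3, so XU:UF = t:(1−t) = 4/3:-1/3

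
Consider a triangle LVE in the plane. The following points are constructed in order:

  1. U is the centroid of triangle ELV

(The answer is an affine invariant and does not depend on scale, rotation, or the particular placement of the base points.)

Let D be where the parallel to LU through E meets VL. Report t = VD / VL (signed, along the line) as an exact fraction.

Choose coordinates L = (0, 0), V = (1, 0), E = (0, 1).
1. U is the centroid of triangle ELV ⇒ U = (1/3, 1/3)
through E parallel to LU: direction (1/3, 1/3); meets VL at D = (-1, 0)
D = V + t·(L−V) with t = 2

t = 2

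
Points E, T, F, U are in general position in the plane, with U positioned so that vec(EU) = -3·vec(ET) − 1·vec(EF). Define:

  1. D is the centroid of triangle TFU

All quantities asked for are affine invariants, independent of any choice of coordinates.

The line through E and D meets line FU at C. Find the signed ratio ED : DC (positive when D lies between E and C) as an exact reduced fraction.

Set E = (0, 0), T = (1, 0), F = (0, 1), U = (-3, -1); any affine frame gives the same invariant.
1. D is the centroid of triangle TFU ⇒ D = (-2/3, 0)
line ED meets FU at C = (-3/2, 0)
D = E + t·(C−E) with t = 4/9, so ED:DC = 4/9:5/9

ED:DC = 4/5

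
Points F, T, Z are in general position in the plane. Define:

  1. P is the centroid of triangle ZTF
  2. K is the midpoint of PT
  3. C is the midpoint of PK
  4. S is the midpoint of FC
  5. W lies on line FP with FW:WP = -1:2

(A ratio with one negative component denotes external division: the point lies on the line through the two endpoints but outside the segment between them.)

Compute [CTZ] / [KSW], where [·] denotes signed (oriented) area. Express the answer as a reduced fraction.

Choose coordinates F = (0, 0), T = (1, 0), Z = (0, 1).
1. P is the centroid of triangle ZTF ⇒ P = (1/3, 1/3)
2. K is the midpoint of PT ⇒ K = (2/3, 1/6)
3. C is the midpoint of PK ⇒ C = (1/2, 1/4)
4. S is the midpoint of FC ⇒ S = (1/4, 1/8)
5. W lies on line FP with FW:WP = -1:2 ⇒ W = (-1/3, -1/3)
2·[CTZ] = 1/4, 2·[KSW] = 1/6
[CTZ]:[KSW] = 1/4:1/6 = 3/2

[CTZ]:[KSW] = 3/2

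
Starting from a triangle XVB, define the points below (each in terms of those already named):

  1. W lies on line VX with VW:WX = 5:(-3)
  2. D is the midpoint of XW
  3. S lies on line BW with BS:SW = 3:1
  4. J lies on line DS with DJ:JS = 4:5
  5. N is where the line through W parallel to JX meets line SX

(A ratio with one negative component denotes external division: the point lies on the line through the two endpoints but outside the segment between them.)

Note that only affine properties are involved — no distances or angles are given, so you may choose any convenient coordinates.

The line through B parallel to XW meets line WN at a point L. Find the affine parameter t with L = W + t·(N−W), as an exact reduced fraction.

Set X = (0, 0), V = (1, 0), B = (0, 1); any affine frame gives the same invariant.
1. W lies on line VX with VW:WX = 5:(-3) ⇒ W = (-3/2, 0)
2. D is the midpoint of XW ⇒ D = (-3/4, 0)
3. S lies on line BW with BS:SW = 3:1 ⇒ S = (-9/8, 1/4)
4. J lies on line DS with DJ:JS = 4:5 ⇒ J = (-11/12, 1/9)
5. N is where the line through W parallel to JX meets line SX ⇒ N = (9/5, -2/5)
through B parallel to XW: direction (-3/2, 0); meets WN at L = (-39/4, 1)
L = W + t·(N−W) with t = -5/2

t = -5/2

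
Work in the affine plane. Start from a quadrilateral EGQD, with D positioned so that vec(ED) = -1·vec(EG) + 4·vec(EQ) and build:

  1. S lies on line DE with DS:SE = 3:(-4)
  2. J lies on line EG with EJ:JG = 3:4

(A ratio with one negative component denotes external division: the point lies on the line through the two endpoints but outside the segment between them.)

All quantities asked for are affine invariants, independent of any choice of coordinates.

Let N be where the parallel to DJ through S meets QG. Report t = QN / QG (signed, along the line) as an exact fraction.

t = 19/9

Work in coordinates with E = (0, 0), G = (1, 0), Q = (0, 1), D = (-1, 4).
1. S lies on line DE with DS:SE = 3:(-4) ⇒ S = (-4, 16)
2. J lies on line EG with EJ:JG = 3:4 ⇒ J = (3/7, 0)
through S parallel to DJ: direction (10/7, -4); meets QG at N = (19/9, -10/9)
N = Q + t·(G−Q) with t = 19/9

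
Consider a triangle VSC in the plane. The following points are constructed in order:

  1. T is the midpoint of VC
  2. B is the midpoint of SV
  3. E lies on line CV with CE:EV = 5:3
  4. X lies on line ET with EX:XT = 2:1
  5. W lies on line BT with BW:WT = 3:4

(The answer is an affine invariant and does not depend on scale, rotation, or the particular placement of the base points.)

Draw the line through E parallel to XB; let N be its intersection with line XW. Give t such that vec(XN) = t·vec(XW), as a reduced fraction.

Set V = (0, 0), S = (1, 0), C = (0, 1); any affine frame gives the same invariant.
1. T is the midpoint of VC ⇒ T = (0, 1/2)
2. B is the midpoint of SV ⇒ B = (1/2, 0)
3. E lies on line CV with CE:EV = 5:3 ⇒ E = (0, 3/8)
4. X lies on line ET with EX:XT = 2:1 ⇒ X = (0, 11/24)
5. W lies on line BT with BW:WT = 3:4 ⇒ W = (2/7, 3/14)
through E parallel to XB: direction (1/2, -11/24); meets XW at N = (-4/3, 115/72)
N = X + t·(W−X) with t = -14/3

t = -14/3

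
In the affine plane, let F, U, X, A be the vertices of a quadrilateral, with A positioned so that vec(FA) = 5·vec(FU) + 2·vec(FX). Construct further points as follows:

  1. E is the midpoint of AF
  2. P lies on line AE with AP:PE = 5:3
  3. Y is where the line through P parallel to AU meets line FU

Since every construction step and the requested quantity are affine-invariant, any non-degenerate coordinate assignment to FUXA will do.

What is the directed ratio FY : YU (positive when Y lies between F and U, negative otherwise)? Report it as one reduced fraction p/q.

FY:YU = 11/5

Set F = (0, 0), U = (1, 0), X = (0, 1), A = (5, 2); any affine frame gives the same invariant.
1. E is the midpoint of AF ⇒ E = (5/2, 1)
2. P lies on line AE with AP:PE = 5:3 ⇒ P = (55/16, 11/8)
3. Y is where the line through P parallel to AU meets line FU ⇒ Y = (11/16, 0)
Y = F + t·(U−F) with t = 11/16, so FY:YU = t:(1−t) = 11/16:5/16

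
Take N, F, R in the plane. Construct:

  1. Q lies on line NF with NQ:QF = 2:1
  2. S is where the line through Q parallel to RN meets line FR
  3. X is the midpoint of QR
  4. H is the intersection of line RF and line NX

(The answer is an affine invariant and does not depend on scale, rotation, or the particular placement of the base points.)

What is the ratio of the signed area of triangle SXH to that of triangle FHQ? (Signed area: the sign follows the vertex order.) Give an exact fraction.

[SXH]:[FHQ] = -2/9

Work in coordinates with N = (0, 0), F = (1, 0), R = (0, 1).
1. Q lies on line NF with NQ:QF = 2:1 ⇒ Q = (2/3, 0)
2. S is where the line through Q parallel to RN meets line FR ⇒ S = (2/3, 1/3)
3. X is the midpoint of QR ⇒ X = (1/3, 1/2)
4. H is the intersection of line RF and line NX ⇒ H = (2/5, 3/5)
2·[SXH] = -2/45, 2·[FHQ] = 1/5
[SXH]:[FHQ] = -2/45:1/5 = -2/9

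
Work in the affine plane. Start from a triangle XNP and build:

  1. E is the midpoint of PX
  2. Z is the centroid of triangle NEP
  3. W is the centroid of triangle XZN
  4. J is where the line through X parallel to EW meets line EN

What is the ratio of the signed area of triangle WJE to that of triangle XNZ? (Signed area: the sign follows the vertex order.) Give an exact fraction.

[WJE]:[XNZ] = -4/9

Assign X = (0, 0), N = (1, 0), P = (0, 1) — the answer is frame-independent, so this choice is without loss of generality.
1. E is the midpoint of PX ⇒ E = (0, 1/2)
2. Z is the centroid of triangle NEP ⇒ Z = (1/3, 1/2)
3. W is the centroid of triangle XZN ⇒ W = (4/9, 1/6)
4. J is where the line through X parallel to EW meets line EN ⇒ J = (-2, 3/2)
2·[WJE] = -2/9, 2·[XNZ] = 1/2
[WJE]:[XNZ] = -2/9:1/2 = -4/9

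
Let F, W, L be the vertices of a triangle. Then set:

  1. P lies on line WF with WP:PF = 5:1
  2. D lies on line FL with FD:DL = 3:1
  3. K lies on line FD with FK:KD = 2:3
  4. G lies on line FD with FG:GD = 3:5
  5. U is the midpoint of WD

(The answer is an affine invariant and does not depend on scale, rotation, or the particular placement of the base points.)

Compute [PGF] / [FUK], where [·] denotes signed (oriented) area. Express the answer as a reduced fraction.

[PGF]:[FUK] = 5/16

Work in coordinates with F = (0, 0), W = (1, 0), L = (0, 1).
1. P lies on line WF with WP:PF = 5:1 ⇒ P = (1/6, 0)
2. D lies on line FL with FD:DL = 3:1 ⇒ D = (0, 3/4)
3. K lies on line FD with FK:KD = 2:3 ⇒ K = (0, 3/10)
4. G lies on line FD with FG:GD = 3:5 ⇒ G = (0, 9/32)
5. U is the midpoint of WD ⇒ U = (1/2, 3/8)
2·[PGF] = 3/64, 2·[FUK] = 3/20
[PGF]:[FUK] = 3/64:3/20 = 5/16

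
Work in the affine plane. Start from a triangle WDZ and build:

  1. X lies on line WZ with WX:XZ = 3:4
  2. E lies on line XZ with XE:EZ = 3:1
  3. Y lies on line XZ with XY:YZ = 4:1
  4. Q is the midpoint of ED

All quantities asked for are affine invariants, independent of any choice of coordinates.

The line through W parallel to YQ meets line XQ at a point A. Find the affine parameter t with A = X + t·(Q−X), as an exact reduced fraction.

Assign W = (0, 0), D = (1, 0), Z = (0, 1) — the answer is frame-independent, so this choice is without loss of generality.
1. X lies on line WZ with WX:XZ = 3:4 ⇒ X = (0, 3/7)
2. E lies on line XZ with XE:EZ = 3:1 ⇒ E = (0, 6/7)
3. Y lies on line XZ with XY:YZ = 4:1 ⇒ Y = (0, 31/35)
4. Q is the midpoint of ED ⇒ Q = (1/2, 3/7)
through W parallel to YQ: direction (1/2, -16/35); meets XQ at A = (-15/32, 3/7)
A = X + t·(Q−X) with t = -15/16

t = -15/16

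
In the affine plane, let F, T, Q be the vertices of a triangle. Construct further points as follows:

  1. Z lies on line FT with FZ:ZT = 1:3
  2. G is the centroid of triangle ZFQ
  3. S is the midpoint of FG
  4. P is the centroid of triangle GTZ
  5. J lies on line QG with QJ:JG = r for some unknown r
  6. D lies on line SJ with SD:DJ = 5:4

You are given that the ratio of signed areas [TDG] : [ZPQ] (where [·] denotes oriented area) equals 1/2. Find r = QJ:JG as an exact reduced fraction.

r = 3/4

Choose coordinates F = (0, 0), T = (1, 0), Q = (0, 1).
1. Z lies on line FT with FZ:ZT = 1:3 ⇒ Z = (1/4, 0)
2. G is the centroid of triangle ZFQ ⇒ G = (1/12, 1/3)
3. S is the midpoint of FG ⇒ S = (1/24, 1/6)
4. P is the centroid of triangle GTZ ⇒ P = (4/9, 1/9)
5. With QJ:JG = r, write λ = r/(r+1) so J = Q + λ·(G−Q); J is affine-linear in λ
6. D lies on line SJ with SD:DJ = 5:4 ⇒ D is an affine combination of earlier points and hence also affine-linear in λ
Every point depending on J is an affine combination of J and λ-independent points, so each such coordinate is linear in λ; the λ² term in each signed area is a multiple of (G−Q)×(G−Q) = 0, so 2·[TDG] and 2·[ZPQ] are each linear in λ. Evaluating at λ=0 and λ=1:
  2·[TDG] = -35/108·λ + 1/4,   2·[ZPQ] = 2/9
So [TDG]:[ZPQ] = (-35/108·λ + 1/4) / (2/9). Setting this equal to 1/2:
  -35/108·λ + 1/4 = 1/2·(2/9)  ⇒  λ = 3/7
Then r = λ/(1−λ) = (3/7)/(4/7) = 3/4. Check: with r = 3/4, J = (1/28, 5/7) and [TDG]:[ZPQ] = 1/2 as required.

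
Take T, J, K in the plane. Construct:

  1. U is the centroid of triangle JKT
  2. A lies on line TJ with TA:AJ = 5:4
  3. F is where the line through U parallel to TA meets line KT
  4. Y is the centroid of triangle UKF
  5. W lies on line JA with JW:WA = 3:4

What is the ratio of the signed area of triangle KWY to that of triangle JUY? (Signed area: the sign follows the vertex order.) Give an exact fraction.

Set T = (0, 0), J = (1, 0), K = (0, 1); any affine frame gives the same invariant.
1. U is the centroid of triangle JKT ⇒ U = (1/3, 1/3)
2. A lies on line TJ with TA:AJ = 5:4 ⇒ A = (5/9, 0)
3. F is where the line through U parallel to TA meets line KT ⇒ F = (0, 1/3)
4. Y is the centroid of triangle UKF ⇒ Y = (1/9, 5/9)
5. W lies on line JA with JW:WA = 3:4 ⇒ W = (17/21, 0)
2·[KWY] = -47/189, 2·[JUY] = -2/27
[KWY]:[JUY] = -47/189:-2/27 = 47/14

[KWY]:[JUY] = 47/14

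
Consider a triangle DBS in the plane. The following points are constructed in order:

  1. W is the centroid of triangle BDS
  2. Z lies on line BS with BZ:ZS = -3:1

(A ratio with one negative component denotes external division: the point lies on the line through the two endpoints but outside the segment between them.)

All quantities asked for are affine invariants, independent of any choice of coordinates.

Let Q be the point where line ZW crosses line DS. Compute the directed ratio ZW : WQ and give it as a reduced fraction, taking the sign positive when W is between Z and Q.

ZW:WQ = -5/2

Set D = (0, 0), B = (1, 0), S = (0, 1); any affine frame gives the same invariant.
1. W is the centroid of triangle BDS ⇒ W = (1/3, 1/3)
2. Z lies on line BS with BZ:ZS = -3:1 ⇒ Z = (-1/2, 3/2)
line ZW meets DS at Q = (0, 4/5)
W = Z + t·(Q−Z) with t = 5/3, so ZW:WQ = 5/3:-2/3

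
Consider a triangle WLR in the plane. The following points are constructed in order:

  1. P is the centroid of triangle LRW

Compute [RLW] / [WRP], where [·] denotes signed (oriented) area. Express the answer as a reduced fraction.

Choose coordinates W = (0, 0), L = (1, 0), R = (0, 1).
1. P is the centroid of triangle LRW ⇒ P = (1/3, 1/3)
2·[RLW] = -1, 2·[WRP] = -1/3
[RLW]:[WRP] = -1:-1/3 = 3

[RLW]:[WRP] = 3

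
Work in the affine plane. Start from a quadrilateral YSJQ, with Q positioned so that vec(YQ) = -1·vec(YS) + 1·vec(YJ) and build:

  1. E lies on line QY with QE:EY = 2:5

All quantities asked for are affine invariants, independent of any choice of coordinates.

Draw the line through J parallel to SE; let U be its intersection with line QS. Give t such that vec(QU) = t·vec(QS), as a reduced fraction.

Assign Y = (0, 0), S = (1, 0), J = (0, 1), Q = (-1, 1) — the answer is frame-independent, so this choice is without loss of generality.
1. E lies on line QY with QE:EY = 2:5 ⇒ E = (-5/7, 5/7)
through J parallel to SE: direction (-12/7, 5/7); meets QS at U = (-6, 7/2)
U = Q + t·(S−Q) with t = -5/2

t = -5/2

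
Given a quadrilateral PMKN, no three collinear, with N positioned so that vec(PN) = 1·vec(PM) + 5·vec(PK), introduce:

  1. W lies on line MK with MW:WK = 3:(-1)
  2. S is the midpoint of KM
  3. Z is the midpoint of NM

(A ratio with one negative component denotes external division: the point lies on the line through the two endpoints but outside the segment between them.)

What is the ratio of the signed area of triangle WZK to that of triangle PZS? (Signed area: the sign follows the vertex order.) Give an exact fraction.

[WZK]:[PZS] = 5/3

Set P = (0, 0), M = (1, 0), K = (0, 1), N = (1, 5); any affine frame gives the same invariant.
1. W lies on line MK with MW:WK = 3:(-1) ⇒ W = (-1/2, 3/2)
2. S is the midpoint of KM ⇒ S = (1/2, 1/2)
3. Z is the midpoint of NM ⇒ Z = (1, 5/2)
2·[WZK] = -5/4, 2·[PZS] = -3/4
[WZK]:[PZS] = -5/4:-3/4 = 5/3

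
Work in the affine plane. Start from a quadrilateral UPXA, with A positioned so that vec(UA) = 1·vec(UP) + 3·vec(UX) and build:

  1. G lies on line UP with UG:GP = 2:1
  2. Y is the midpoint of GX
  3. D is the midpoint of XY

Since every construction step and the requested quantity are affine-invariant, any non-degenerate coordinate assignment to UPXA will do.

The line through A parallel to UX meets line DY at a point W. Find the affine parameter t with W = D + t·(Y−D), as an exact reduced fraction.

t = 5

Choose coordinates U = (0, 0), P = (1, 0), X = (0, 1), A = (1, 3).
1. G lies on line UP with UG:GP = 2:1 ⇒ G = (2/3, 0)
2. Y is the midpoint of GX ⇒ Y = (1/3, 1/2)
3. D is the midpoint of XY ⇒ D = (1/6, 3/4)
through A parallel to UX: direction (0, 1); meets DY at W = (1, -1/2)
W = D + t·(Y−D) with t = 5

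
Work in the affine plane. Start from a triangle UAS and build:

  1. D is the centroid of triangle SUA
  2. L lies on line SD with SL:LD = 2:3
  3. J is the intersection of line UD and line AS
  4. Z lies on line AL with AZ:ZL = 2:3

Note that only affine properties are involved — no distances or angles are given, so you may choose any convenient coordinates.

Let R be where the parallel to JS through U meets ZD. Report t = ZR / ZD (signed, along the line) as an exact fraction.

t = 71/21

Assign U = (0, 0), A = (1, 0), S = (0, 1) — the answer is frame-independent, so this choice is without loss of generality.
1. D is the centroid of triangle SUA ⇒ D = (1/3, 1/3)
2. L lies on line SD with SL:LD = 2:3 ⇒ L = (2/15, 11/15)
3. J is the intersection of line UD and line AS ⇒ J = (1/2, 1/2)
4. Z lies on line AL with AZ:ZL = 2:3 ⇒ Z = (49/75, 22/75)
through U parallel to JS: direction (-1/2, 1/2); meets ZD at R = (-3/7, 3/7)
R = Z + t·(D−Z) with t = 71/21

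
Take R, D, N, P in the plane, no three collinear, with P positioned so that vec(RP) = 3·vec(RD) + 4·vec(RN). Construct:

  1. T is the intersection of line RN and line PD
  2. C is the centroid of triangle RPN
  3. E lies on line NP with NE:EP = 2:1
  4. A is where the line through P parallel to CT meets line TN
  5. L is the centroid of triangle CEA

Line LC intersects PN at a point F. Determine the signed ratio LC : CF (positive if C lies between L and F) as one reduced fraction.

Set R = (0, 0), D = (1, 0), N = (0, 1), P = (3, 4); any affine frame gives the same invariant.
1. T is the intersection of line RN and line PD ⇒ T = (0, -2)
2. C is the centroid of triangle RPN ⇒ C = (1, 5/3)
3. E lies on line NP with NE:EP = 2:1 ⇒ E = (2, 3)
4. A is where the line through P parallel to CT meets line TN ⇒ A = (0, -7)
5. L is the centroid of triangle CEA ⇒ L = (1, -7/9)
line LC meets PN at F = (1, 2)
C = L + t·(F−L) with t = 22/25, so LC:CF = 22/25:3/25

LC:CF = 22/3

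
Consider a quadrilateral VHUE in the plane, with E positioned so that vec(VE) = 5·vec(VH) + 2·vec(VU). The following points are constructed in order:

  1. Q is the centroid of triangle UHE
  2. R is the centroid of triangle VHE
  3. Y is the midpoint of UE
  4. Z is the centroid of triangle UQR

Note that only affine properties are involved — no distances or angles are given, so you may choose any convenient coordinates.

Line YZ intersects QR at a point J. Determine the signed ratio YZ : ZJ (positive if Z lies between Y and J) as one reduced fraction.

Assign V = (0, 0), H = (1, 0), U = (0, 1), E = (5, 2) — the answer is frame-independent, so this choice is without loss of generality.
1. Q is the centroid of triangle UHE ⇒ Q = (2, 1)
2. R is the centroid of triangle VHE ⇒ R = (2, 2/3)
3. Y is the midpoint of UE ⇒ Y = (5/2, 3/2)
4. Z is the centroid of triangle UQR ⇒ Z = (4/3, 8/9)
line YZ meets QR at J = (2, 26/21)
Z = Y + t·(J−Y) with t = 7/3, so YZ:ZJ = 7/3:-4/3

YZ:ZJ = -7/4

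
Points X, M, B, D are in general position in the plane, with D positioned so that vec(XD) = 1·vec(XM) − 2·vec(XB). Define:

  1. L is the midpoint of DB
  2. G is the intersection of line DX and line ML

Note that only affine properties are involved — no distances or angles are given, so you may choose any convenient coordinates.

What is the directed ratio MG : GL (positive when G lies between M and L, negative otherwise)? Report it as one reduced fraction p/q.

MG:GL = -4

Set X = (0, 0), M = (1, 0), B = (0, 1), D = (1, -2); any affine frame gives the same invariant.
1. L is the midpoint of DB ⇒ L = (1/2, -1/2)
2. G is the intersection of line DX and line ML ⇒ G = (1/3, -2/3)
G = M + t·(L−M) with t = 4/3, so MG:GL = t:(1−t) = 4/3:-1/3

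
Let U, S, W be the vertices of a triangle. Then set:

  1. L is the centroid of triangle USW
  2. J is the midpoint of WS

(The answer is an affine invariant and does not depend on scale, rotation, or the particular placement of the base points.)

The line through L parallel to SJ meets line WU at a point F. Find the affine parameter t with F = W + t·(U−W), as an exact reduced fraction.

Assign U = (0, 0), S = (1, 0), W = (0, 1) — the answer is frame-independent, so this choice is without loss of generality.
1. L is the centroid of triangle USW ⇒ L = (1/3, 1/3)
2. J is the midpoint of WS ⇒ J = (1/2, 1/2)
through L parallel to SJ: direction (-1/2, 1/2); meets WU at F = (0, 2/3)
F = W + t·(U−W) with t = 1/3

t = 1/3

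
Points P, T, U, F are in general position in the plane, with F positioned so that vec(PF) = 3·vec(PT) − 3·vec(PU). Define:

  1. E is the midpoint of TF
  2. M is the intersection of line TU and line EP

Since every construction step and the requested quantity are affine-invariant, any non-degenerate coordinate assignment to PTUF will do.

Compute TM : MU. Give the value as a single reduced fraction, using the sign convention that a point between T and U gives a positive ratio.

Set P = (0, 0), T = (1, 0), U = (0, 1), F = (3, -3); any affine frame gives the same invariant.
1. E is the midpoint of TF ⇒ E = (2, -3/2)
2. M is the intersection of line TU and line EP ⇒ M = (4, -3)
M = T + t·(U−T) with t = -3, so TM:MU = t:(1−t) = -3:4

TM:MU = -3/4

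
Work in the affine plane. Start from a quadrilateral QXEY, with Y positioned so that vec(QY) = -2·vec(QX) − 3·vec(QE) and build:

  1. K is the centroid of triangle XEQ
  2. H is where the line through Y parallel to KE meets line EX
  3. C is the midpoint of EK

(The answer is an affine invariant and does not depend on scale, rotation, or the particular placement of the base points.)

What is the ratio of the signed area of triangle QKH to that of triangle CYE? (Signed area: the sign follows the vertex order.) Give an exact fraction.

Work in coordinates with Q = (0, 0), X = (1, 0), E = (0, 1), Y = (-2, -3).
1. K is the centroid of triangle XEQ ⇒ K = (1/3, 1/3)
2. H is where the line through Y parallel to KE meets line EX ⇒ H = (-8, 9)
3. C is the midpoint of EK ⇒ C = (1/6, 2/3)
2·[QKH] = 17/3, 2·[CYE] = -4/3
[QKH]:[CYE] = 17/3:-4/3 = -17/4

[QKH]:[CYE] = -17/4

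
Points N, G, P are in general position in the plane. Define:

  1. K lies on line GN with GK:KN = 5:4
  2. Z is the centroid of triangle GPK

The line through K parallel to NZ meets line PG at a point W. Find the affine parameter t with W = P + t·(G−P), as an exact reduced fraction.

t = 17/22

Work in coordinates with N = (0, 0), G = (1, 0), P = (0, 1).
1. K lies on line GN with GK:KN = 5:4 ⇒ K = (4/9, 0)
2. Z is the centroid of triangle GPK ⇒ Z = (13/27, 1/3)
through K parallel to NZ: direction (13/27, 1/3); meets PG at W = (17/22, 5/22)
W = P + t·(G−P) with t = 17/22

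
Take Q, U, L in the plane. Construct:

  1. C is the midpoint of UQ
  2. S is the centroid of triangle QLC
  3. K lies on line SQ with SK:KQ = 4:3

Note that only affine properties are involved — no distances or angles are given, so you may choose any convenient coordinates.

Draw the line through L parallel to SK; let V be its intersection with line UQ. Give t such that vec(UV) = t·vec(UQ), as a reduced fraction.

Choose coordinates Q = (0, 0), U = (1, 0), L = (0, 1).
1. C is the midpoint of UQ ⇒ C = (1/2, 0)
2. S is the centroid of triangle QLC ⇒ S = (1/6, 1/3)
3. K lies on line SQ with SK:KQ = 4:3 ⇒ K = (1/14, 1/7)
through L parallel to SK: direction (-2/21, -4/21); meets UQ at V = (-1/2, 0)
V = U + t·(Q−U) with t = 3/2

t = 3/2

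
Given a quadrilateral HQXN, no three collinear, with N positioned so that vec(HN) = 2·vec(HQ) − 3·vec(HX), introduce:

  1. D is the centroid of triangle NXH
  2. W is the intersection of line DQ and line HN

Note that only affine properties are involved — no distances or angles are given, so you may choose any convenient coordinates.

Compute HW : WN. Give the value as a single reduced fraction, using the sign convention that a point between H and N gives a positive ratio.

Work in coordinates with H = (0, 0), Q = (1, 0), X = (0, 1), N = (2, -3).
1. D is the centroid of triangle NXH ⇒ D = (2/3, -2/3)
2. W is the intersection of line DQ and line HN ⇒ W = (4/7, -6/7)
W = H + t·(N−H) with t = 2/7, so HW:WN = t:(1−t) = 2/7:5/7

HW:WN = 2/5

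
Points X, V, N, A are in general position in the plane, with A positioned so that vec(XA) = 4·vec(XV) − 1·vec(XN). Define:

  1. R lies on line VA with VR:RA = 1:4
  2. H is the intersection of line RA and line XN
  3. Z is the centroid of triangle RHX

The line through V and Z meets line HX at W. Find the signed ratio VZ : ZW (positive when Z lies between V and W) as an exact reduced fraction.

Set X = (0, 0), V = (1, 0), N = (0, 1), A = (4, -1); any affine frame gives the same invariant.
1. R lies on line VA with VR:RA = 1:4 ⇒ R = (8/5, -1/5)
2. H is the intersection of line RA and line XN ⇒ H = (0, 1/3)
3. Z is the centroid of triangle RHX ⇒ Z = (8/15, 2/45)
line VZ meets HX at W = (0, 2/21)
Z = V + t·(W−V) with t = 7/15, so VZ:ZW = 7/15:8/15

VZ:ZW = 7/8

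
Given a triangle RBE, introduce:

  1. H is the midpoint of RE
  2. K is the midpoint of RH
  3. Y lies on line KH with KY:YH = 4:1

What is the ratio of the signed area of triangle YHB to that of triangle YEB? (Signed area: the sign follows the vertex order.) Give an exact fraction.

Choose coordinates R = (0, 0), B = (1, 0), E = (0, 1).
1. H is the midpoint of RE ⇒ H = (0, 1/2)
2. K is the midpoint of RH ⇒ K = (0, 1/4)
3. Y lies on line KH with KY:YH = 4:1 ⇒ Y = (0, 9/20)
2·[YHB] = -1/20, 2·[YEB] = -11/20
[YHB]:[YEB] = -1/20:-11/20 = 1/11

[YHB]:[YEB] = 1/11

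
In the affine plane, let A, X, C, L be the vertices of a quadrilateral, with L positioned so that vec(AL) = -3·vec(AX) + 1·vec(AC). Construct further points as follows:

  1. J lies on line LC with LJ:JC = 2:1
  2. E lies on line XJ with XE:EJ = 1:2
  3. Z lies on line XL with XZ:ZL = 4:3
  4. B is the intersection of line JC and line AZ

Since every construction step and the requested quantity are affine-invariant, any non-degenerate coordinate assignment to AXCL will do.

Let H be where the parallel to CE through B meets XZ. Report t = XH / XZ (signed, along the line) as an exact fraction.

Choose coordinates A = (0, 0), X = (1, 0), C = (0, 1), L = (-3, 1).
1. J lies on line LC with LJ:JC = 2:1 ⇒ J = (-1, 1)
2. E lies on line XJ with XE:EJ = 1:2 ⇒ E = (1/3, 1/3)
3. Z lies on line XL with XZ:ZL = 4:3 ⇒ Z = (-9/7, 4/7)
4. B is the intersection of line JC and line AZ ⇒ B = (-9/4, 1)
through B parallel to CE: direction (1/3, -2/3); meets XZ at H = (-15/7, 11/14)
H = X + t·(Z−X) with t = 11/8

t = 11/8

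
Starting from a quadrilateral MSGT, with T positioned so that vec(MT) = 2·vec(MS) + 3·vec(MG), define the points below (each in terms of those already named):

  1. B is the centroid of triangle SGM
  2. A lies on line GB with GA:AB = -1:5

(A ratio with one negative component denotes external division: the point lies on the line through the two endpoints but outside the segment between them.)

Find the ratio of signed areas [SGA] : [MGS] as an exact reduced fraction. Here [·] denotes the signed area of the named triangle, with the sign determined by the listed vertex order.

Choose coordinates M = (0, 0), S = (1, 0), G = (0, 1), T = (2, 3).
1. B is the centroid of triangle SGM ⇒ B = (1/3, 1/3)
2. A lies on line GB with GA:AB = -1:5 ⇒ A = (-1/12, 7/6)
2·[SGA] = -1/12, 2·[MGS] = -1
[SGA]:[MGS] = -1/12:-1 = 1/12

[SGA]:[MGS] = 1/12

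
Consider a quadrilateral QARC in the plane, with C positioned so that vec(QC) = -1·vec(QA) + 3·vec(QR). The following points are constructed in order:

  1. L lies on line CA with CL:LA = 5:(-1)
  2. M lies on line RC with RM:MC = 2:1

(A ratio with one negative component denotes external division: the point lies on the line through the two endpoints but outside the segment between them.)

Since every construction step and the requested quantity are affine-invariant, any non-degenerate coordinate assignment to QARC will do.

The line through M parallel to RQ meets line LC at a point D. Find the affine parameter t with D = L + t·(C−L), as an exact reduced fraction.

Assign Q = (0, 0), A = (1, 0), R = (0, 1), C = (-1, 3) — the answer is frame-independent, so this choice is without loss of generality.
1. L lies on line CA with CL:LA = 5:(-1) ⇒ L = (3/2, -3/4)
2. M lies on line RC with RM:MC = 2:1 ⇒ M = (-2/3, 7/3)
through M parallel to RQ: direction (0, -1); meets LC at D = (-2/3, 5/2)
D = L + t·(C−L) with t = 13/15

t = 13/15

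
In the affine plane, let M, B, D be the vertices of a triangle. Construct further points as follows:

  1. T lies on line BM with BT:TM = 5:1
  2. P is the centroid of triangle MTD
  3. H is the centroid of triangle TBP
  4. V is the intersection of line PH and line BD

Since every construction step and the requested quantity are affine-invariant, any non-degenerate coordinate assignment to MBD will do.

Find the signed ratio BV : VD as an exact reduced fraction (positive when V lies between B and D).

Assign M = (0, 0), B = (1, 0), D = (0, 1) — the answer is frame-independent, so this choice is without loss of generality.
1. T lies on line BM with BT:TM = 5:1 ⇒ T = (1/6, 0)
2. P is the centroid of triangle MTD ⇒ P = (1/18, 1/3)
3. H is the centroid of triangle TBP ⇒ H = (11/27, 1/9)
4. V is the intersection of line PH and line BD ⇒ V = (12/7, -5/7)
V = B + t·(D−B) with t = -5/7, so BV:VD = t:(1−t) = -5/7:12/7

BV:VD = -5/12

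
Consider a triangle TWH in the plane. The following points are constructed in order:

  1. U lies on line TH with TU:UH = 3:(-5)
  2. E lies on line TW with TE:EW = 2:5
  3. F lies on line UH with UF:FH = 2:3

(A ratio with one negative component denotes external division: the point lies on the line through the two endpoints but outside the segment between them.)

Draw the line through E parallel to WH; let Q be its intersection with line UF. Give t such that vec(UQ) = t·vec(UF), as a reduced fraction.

Work in coordinates with T = (0, 0), W = (1, 0), H = (0, 1).
1. U lies on line TH with TU:UH = 3:(-5) ⇒ U = (0, -3/2)
2. E lies on line TW with TE:EW = 2:5 ⇒ E = (2/7, 0)
3. F lies on line UH with UF:FH = 2:3 ⇒ F = (0, -1/2)
through E parallel to WH: direction (-1, 1); meets UF at Q = (0, 2/7)
Q = U + t·(F−U) with t = 25/14

t = 25/14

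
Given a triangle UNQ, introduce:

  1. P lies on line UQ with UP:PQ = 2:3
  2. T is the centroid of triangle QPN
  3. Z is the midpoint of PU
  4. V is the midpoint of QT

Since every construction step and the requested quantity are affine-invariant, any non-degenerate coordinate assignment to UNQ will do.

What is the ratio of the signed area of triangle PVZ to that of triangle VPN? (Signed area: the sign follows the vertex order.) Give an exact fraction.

[PVZ]:[VPN] = -1/12

Assign U = (0, 0), N = (1, 0), Q = (0, 1) — the answer is frame-independent, so this choice is without loss of generality.
1. P lies on line UQ with UP:PQ = 2:3 ⇒ P = (0, 2/5)
2. T is the centroid of triangle QPN ⇒ T = (1/3, 7/15)
3. Z is the midpoint of PU ⇒ Z = (0, 1/5)
4. V is the midpoint of QT ⇒ V = (1/6, 11/15)
2·[PVZ] = -1/30, 2·[VPN] = 2/5
[PVZ]:[VPN] = -1/30:2/5 = -1/12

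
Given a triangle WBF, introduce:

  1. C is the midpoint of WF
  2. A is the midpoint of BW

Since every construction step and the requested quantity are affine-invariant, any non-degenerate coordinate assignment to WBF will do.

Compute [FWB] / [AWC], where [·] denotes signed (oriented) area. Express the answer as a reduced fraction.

Choose coordinates W = (0, 0), B = (1, 0), F = (0, 1).
1. C is the midpoint of WF ⇒ C = (0, 1/2)
2. A is the midpoint of BW ⇒ A = (1/2, 0)
2·[FWB] = 1, 2·[AWC] = -1/4
[FWB]:[AWC] = 1:-1/4 = -4

[FWB]:[AWC] = -4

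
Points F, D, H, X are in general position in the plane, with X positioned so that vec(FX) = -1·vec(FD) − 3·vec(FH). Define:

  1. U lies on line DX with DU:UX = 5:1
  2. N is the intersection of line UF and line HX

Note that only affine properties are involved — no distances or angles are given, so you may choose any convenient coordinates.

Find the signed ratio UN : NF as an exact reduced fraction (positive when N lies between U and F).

Choose coordinates F = (0, 0), D = (1, 0), H = (0, 1), X = (-1, -3).
1. U lies on line DX with DU:UX = 5:1 ⇒ U = (-2/3, -5/2)
2. N is the intersection of line UF and line HX ⇒ N = (-4, -15)
N = U + t·(F−U) with t = -5, so UN:NF = t:(1−t) = -5:6

UN:NF = -5/6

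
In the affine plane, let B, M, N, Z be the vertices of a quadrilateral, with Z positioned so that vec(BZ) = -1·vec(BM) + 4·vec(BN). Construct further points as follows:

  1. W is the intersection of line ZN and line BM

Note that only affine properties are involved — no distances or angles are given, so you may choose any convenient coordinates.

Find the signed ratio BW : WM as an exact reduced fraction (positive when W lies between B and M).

BW:WM = 1/2

Assign B = (0, 0), M = (1, 0), N = (0, 1), Z = (-1, 4) — the answer is frame-independent, so this choice is without loss of generality.
1. W is the intersection of line ZN and line BM ⇒ W = (1/3, 0)
W = B + t·(M−B) with t = 1/3, so BW:WM = t:(1−t) = 1/3:2/3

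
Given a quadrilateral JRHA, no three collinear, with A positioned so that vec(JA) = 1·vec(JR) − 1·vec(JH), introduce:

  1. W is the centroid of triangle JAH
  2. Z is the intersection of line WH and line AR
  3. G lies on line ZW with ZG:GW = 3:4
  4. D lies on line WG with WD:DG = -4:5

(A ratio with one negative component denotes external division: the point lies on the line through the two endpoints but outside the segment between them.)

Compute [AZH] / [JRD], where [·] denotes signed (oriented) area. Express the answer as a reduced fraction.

[AZH]:[JRD] = -7/32

Work in coordinates with J = (0, 0), R = (1, 0), H = (0, 1), A = (1, -1).
1. W is the centroid of triangle JAH ⇒ W = (1/3, 0)
2. Z is the intersection of line WH and line AR ⇒ Z = (1, -2)
3. G lies on line ZW with ZG:GW = 3:4 ⇒ G = (5/7, -8/7)
4. D lies on line WG with WD:DG = -4:5 ⇒ D = (-25/21, 32/7)
2·[AZH] = -1, 2·[JRD] = 32/7
[AZH]:[JRD] = -1:32/7 = -7/32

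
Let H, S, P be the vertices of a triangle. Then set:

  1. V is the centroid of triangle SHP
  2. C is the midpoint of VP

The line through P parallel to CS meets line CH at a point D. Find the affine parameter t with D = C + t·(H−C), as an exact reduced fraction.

t = -1/4

Assign H = (0, 0), S = (1, 0), P = (0, 1) — the answer is frame-independent, so this choice is without loss of generality.
1. V is the centroid of triangle SHP ⇒ V = (1/3, 1/3)
2. C is the midpoint of VP ⇒ C = (1/6, 2/3)
through P parallel to CS: direction (5/6, -2/3); meets CH at D = (5/24, 5/6)
D = C + t·(H−C) with t = -1/4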